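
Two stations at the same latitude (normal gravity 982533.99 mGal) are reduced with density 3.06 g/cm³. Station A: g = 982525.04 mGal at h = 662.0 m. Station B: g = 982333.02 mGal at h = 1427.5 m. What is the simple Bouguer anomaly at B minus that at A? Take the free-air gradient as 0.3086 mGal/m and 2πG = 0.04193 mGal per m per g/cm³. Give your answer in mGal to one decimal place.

Δg_SB(A) = 982525.04 − 982533.99 + 0.3086×662.0 − 0.04193×3.06×662.0 = 110.40 mGal
Δg_SB(B) = 982333.02 − 982533.99 + 0.3086×1427.5 − 0.04193×3.06×1427.5 = 56.40 mGal
Difference = 56.40 − (110.40) = -54.00 mGal

-54.0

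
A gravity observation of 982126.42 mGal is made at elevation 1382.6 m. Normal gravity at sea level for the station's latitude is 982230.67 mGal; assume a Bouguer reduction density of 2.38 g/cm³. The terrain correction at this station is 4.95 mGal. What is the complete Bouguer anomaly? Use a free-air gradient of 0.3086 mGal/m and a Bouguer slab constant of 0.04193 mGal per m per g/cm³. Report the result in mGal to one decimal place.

Free-air correction = 0.3086 × 1382.6 = 426.67 mGal
Free-air anomaly = 982126.42 − 982230.67 + (426.67) = 322.42 mGal
Bouguer slab correction = 0.04193 × 2.38 × 1382.6 = 137.97 mGal
Simple Bouguer anomaly = 322.42 − (137.97) = 184.45 mGal
Complete Bouguer anomaly = 184.45 + 4.95 = 189.40 mGal

189.4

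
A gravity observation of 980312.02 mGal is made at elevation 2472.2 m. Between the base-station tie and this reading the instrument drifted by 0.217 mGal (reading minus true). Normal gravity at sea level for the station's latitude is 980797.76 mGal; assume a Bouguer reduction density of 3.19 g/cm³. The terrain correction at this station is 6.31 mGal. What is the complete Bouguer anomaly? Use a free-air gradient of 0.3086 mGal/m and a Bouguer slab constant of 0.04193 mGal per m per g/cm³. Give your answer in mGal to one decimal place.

-47.4

Drift-corrected reading = 980312.02 − (0.217) = 980311.803 mGal
Free-air correction = 0.3086 × 2472.2 = 762.92 mGal
Free-air anomaly = 980311.803 − 980797.76 + (762.92) = 276.963 mGal
Bouguer slab correction = 0.04193 × 3.19 × 2472.2 = 330.67 mGal
Simple Bouguer anomaly = 276.963 − (330.67) = -53.707 mGal
Complete Bouguer anomaly = -53.707 + 6.31 = -47.397 mGal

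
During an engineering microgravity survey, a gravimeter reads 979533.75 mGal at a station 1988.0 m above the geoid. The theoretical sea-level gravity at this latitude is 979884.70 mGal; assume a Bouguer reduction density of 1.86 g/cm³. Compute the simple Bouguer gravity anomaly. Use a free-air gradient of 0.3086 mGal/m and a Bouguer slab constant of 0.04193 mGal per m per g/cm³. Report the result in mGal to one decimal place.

107.5

Free-air correction = 0.3086 × 1988.0 = 613.50 mGal
Free-air anomaly = 979533.75 − 979884.70 + (613.50) = 262.55 mGal
Bouguer slab correction = 0.04193 × 1.86 × 1988.0 = 155.04 mGal
Simple Bouguer anomaly = 262.55 − (155.04) = 107.51 mGal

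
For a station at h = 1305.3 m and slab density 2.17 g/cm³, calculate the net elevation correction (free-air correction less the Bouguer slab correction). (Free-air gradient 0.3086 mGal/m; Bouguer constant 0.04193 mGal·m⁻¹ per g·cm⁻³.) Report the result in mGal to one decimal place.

284.0

Combined gradient = 0.3086 − 0.04193 × 2.17 = 0.2176119 mGal/m
Combined elevation correction = 0.2176119 × 1305.3 = 284.0 mGal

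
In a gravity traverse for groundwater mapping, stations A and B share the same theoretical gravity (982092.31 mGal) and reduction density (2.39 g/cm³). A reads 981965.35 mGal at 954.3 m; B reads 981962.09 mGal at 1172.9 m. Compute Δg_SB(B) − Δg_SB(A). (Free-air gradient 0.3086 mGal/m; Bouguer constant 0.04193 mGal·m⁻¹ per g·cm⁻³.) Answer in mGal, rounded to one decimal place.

Δg_SB(A) = 981965.35 − 982092.31 + 0.3086×954.3 − 0.04193×2.39×954.3 = 71.90 mGal
Δg_SB(B) = 981962.09 − 982092.31 + 0.3086×1172.9 − 0.04193×2.39×1172.9 = 114.20 mGal
Difference = 114.20 − (71.90) = 42.30 mGal

42.3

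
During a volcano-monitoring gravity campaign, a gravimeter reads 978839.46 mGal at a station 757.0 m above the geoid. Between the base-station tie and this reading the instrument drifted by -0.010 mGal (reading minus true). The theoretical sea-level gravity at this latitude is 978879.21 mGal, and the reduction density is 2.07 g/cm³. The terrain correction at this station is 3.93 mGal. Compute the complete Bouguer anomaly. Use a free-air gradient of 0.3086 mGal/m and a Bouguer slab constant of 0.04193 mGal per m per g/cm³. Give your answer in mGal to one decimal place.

Drift-corrected reading = 978839.46 − (-0.010) = 978839.470 mGal
Free-air correction = 0.3086 × 757.0 = 233.61 mGal
Free-air anomaly = 978839.470 − 978879.21 + (233.61) = 193.870 mGal
Bouguer slab correction = 0.04193 × 2.07 × 757.0 = 65.70 mGal
Simple Bouguer anomaly = 193.870 − (65.70) = 128.170 mGal
Complete Bouguer anomaly = 128.170 + 3.93 = 132.100 mGal

132.1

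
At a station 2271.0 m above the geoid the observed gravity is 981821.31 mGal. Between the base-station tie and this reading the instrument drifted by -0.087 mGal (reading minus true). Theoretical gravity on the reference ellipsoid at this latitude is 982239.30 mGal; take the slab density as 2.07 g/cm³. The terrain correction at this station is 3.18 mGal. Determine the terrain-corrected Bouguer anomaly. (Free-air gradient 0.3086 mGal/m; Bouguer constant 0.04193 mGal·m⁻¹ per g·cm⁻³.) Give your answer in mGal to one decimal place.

Drift-corrected reading = 981821.31 − (-0.087) = 981821.397 mGal
Free-air correction = 0.3086 × 2271.0 = 700.83 mGal
Free-air anomaly = 981821.397 − 982239.30 + (700.83) = 282.927 mGal
Bouguer slab correction = 0.04193 × 2.07 × 2271.0 = 197.11 mGal
Simple Bouguer anomaly = 282.927 − (197.11) = 85.817 mGal
Complete Bouguer anomaly = 85.817 + 3.18 = 88.997 mGal

89.0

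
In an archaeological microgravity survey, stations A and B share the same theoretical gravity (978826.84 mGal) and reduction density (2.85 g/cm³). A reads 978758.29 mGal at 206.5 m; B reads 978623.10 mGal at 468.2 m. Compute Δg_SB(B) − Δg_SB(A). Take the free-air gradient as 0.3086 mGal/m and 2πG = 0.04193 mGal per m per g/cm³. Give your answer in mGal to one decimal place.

-85.7

Δg_SB(A) = 978758.29 − 978826.84 + 0.3086×206.5 − 0.04193×2.85×206.5 = -29.50 mGal
Δg_SB(B) = 978623.10 − 978826.84 + 0.3086×468.2 − 0.04193×2.85×468.2 = -115.20 mGal
Difference = -115.20 − (-29.50) = -85.70 mGal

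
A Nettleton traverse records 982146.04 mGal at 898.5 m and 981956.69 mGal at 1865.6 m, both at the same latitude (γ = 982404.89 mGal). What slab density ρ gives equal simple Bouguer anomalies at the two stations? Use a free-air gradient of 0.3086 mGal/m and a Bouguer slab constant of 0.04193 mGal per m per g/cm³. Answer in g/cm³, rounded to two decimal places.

Δg_obs = 981956.69 − 982146.04 = -189.35 mGal over Δh = 1865.6 − 898.5 = 967.1 m
Equal Bouguer anomalies ⇒ Δg_obs + (0.3086 − 0.04193ρ)·Δh = 0
0.3086 − 0.04193ρ = −Δg_obs/Δh = 0.19579
ρ = (0.3086 − 0.19579) / 0.04193 = 2.69 g/cm³

2.69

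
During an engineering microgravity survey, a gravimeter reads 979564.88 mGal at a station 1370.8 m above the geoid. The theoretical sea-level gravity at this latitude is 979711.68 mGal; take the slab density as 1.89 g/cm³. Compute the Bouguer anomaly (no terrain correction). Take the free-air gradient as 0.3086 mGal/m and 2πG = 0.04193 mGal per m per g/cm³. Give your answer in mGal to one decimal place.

Free-air correction = 0.3086 × 1370.8 = 423.03 mGal
Free-air anomaly = 979564.88 − 979711.68 + (423.03) = 276.23 mGal
Bouguer slab correction = 0.04193 × 1.89 × 1370.8 = 108.63 mGal
Simple Bouguer anomaly = 276.23 − (108.63) = 167.60 mGal

167.6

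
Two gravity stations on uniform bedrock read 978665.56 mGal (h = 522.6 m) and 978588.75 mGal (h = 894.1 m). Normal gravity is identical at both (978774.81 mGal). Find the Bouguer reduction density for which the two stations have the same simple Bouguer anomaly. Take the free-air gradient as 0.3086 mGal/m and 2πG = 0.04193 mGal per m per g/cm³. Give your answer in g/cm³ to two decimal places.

Δg_obs = 978588.75 − 978665.56 = -76.81 mGal over Δh = 894.1 − 522.6 = 371.5 m
Equal Bouguer anomalies ⇒ Δg_obs + (0.3086 − 0.04193ρ)·Δh = 0
0.3086 − 0.04193ρ = −Δg_obs/Δh = 0.20676
ρ = (0.3086 − 0.20676) / 0.04193 = 2.43 g/cm³

2.43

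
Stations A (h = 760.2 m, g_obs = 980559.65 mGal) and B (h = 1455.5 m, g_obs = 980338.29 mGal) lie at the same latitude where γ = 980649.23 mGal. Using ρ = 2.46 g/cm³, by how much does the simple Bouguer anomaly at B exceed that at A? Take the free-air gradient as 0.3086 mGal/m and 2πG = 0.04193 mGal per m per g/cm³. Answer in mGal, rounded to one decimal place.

Δg_SB(A) = 980559.65 − 980649.23 + 0.3086×760.2 − 0.04193×2.46×760.2 = 66.60 mGal
Δg_SB(B) = 980338.29 − 980649.23 + 0.3086×1455.5 − 0.04193×2.46×1455.5 = -11.90 mGal
Difference = -11.90 − (66.60) = -78.50 mGal

-78.5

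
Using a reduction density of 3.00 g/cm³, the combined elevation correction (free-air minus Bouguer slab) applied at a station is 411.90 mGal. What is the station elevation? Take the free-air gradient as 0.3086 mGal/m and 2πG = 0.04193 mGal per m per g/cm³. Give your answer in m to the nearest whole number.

2253

Combined gradient = 0.3086 − 0.04193 × 3.00 = 0.1828100 mGal/m
h = 411.90 / 0.1828100 = 2253.16 m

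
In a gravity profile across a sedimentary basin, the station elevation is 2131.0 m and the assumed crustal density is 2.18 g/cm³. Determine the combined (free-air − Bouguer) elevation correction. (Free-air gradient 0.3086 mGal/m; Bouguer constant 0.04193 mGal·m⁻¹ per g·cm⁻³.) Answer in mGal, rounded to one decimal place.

462.8

Combined gradient = 0.3086 − 0.04193 × 2.18 = 0.2171926 mGal/m
Combined elevation correction = 0.2171926 × 2131.0 = 462.8 mGal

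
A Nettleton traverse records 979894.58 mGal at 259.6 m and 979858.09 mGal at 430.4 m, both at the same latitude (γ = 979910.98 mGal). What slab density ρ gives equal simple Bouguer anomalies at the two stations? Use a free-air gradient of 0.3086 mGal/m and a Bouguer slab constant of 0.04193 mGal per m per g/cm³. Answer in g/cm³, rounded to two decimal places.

Δg_obs = 979858.09 − 979894.58 = -36.49 mGal over Δh = 430.4 − 259.6 = 170.8 m
Equal Bouguer anomalies ⇒ Δg_obs + (0.3086 − 0.04193ρ)·Δh = 0
0.3086 − 0.04193ρ = −Δg_obs/Δh = 0.21364
ρ = (0.3086 − 0.21364) / 0.04193 = 2.26 g/cm³

2.26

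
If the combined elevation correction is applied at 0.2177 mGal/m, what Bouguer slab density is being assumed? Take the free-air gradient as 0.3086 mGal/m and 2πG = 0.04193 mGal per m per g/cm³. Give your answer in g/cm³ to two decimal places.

0.2177 = 0.3086 − 0.04193 × ρ
ρ = (0.3086 − 0.2177) / 0.04193 = 2.17 g/cm³

2.17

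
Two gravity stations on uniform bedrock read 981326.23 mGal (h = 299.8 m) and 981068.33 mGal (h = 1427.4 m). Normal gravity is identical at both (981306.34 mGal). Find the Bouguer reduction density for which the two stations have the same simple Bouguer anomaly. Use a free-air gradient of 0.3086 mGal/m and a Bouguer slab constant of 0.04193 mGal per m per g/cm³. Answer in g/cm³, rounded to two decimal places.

1.91

Δg_obs = 981068.33 − 981326.23 = -257.90 mGal over Δh = 1427.4 − 299.8 = 1127.6 m
Equal Bouguer anomalies ⇒ Δg_obs + (0.3086 − 0.04193ρ)·Δh = 0
0.3086 − 0.04193ρ = −Δg_obs/Δh = 0.22872
ρ = (0.3086 − 0.22872) / 0.04193 = 1.91 g/cm³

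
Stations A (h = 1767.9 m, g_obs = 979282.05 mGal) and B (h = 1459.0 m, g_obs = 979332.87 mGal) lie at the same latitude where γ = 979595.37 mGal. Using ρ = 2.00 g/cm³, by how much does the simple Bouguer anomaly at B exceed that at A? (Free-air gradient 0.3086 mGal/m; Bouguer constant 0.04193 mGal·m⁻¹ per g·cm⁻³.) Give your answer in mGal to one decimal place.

Δg_SB(A) = 979282.05 − 979595.37 + 0.3086×1767.9 − 0.04193×2.00×1767.9 = 84.00 mGal
Δg_SB(B) = 979332.87 − 979595.37 + 0.3086×1459.0 − 0.04193×2.00×1459.0 = 65.40 mGal
Difference = 65.40 − (84.00) = -18.60 mGal

-18.6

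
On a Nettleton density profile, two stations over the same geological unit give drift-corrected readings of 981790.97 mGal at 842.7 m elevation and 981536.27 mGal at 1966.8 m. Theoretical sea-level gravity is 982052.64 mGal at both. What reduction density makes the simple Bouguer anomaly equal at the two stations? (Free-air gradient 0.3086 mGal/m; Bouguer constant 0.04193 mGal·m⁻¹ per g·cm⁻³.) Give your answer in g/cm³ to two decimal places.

Δg_obs = 981536.27 − 981790.97 = -254.70 mGal over Δh = 1966.8 − 842.7 = 1124.1 m
Equal Bouguer anomalies ⇒ Δg_obs + (0.3086 − 0.04193ρ)·Δh = 0
0.3086 − 0.04193ρ = −Δg_obs/Δh = 0.22658
ρ = (0.3086 − 0.22658) / 0.04193 = 1.96 g/cm³

1.96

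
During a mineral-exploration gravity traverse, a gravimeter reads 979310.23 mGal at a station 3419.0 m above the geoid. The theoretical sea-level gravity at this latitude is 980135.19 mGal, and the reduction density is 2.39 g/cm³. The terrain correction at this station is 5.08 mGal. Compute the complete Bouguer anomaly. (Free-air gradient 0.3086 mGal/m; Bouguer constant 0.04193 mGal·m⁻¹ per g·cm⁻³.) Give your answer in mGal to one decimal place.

-107.4

Free-air correction = 0.3086 × 3419.0 = 1055.10 mGal
Free-air anomaly = 979310.23 − 980135.19 + (1055.10) = 230.14 mGal
Bouguer slab correction = 0.04193 × 2.39 × 3419.0 = 342.63 mGal
Simple Bouguer anomaly = 230.14 − (342.63) = -112.49 mGal
Complete Bouguer anomaly = -112.49 + 5.08 = -107.41 mGal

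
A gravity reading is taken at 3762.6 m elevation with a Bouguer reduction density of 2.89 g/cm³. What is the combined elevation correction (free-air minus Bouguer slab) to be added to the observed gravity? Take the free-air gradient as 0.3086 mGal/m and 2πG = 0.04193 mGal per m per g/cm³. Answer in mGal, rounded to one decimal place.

705.2

Combined gradient = 0.3086 − 0.04193 × 2.89 = 0.1874223 mGal/m
Combined elevation correction = 0.1874223 × 3762.6 = 705.2 mGal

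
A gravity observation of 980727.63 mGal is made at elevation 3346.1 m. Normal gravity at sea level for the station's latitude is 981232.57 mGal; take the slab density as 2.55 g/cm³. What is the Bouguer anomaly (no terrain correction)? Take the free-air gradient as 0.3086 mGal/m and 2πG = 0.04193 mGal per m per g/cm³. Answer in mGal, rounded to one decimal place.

169.9

Free-air correction = 0.3086 × 3346.1 = 1032.61 mGal
Free-air anomaly = 980727.63 − 981232.57 + (1032.61) = 527.67 mGal
Bouguer slab correction = 0.04193 × 2.55 × 3346.1 = 357.77 mGal
Simple Bouguer anomaly = 527.67 − (357.77) = 169.90 mGal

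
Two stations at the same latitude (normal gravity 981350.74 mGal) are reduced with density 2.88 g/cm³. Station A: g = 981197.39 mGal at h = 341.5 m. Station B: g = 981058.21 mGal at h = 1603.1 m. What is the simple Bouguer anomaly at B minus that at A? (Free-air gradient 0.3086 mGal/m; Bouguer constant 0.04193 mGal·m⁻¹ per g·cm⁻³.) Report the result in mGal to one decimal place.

Δg_SB(A) = 981197.39 − 981350.74 + 0.3086×341.5 − 0.04193×2.88×341.5 = -89.20 mGal
Δg_SB(B) = 981058.21 − 981350.74 + 0.3086×1603.1 − 0.04193×2.88×1603.1 = 8.60 mGal
Difference = 8.60 − (-89.20) = 97.80 mGal

97.8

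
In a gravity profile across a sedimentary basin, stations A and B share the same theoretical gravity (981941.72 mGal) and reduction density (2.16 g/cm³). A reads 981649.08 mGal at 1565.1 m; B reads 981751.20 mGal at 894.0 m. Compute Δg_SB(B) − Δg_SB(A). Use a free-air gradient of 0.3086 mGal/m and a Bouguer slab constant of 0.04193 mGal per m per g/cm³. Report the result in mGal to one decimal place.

Δg_SB(A) = 981649.08 − 981941.72 + 0.3086×1565.1 − 0.04193×2.16×1565.1 = 48.60 mGal
Δg_SB(B) = 981751.20 − 981941.72 + 0.3086×894.0 − 0.04193×2.16×894.0 = 4.40 mGal
Difference = 4.40 − (48.60) = -44.20 mGal

-44.2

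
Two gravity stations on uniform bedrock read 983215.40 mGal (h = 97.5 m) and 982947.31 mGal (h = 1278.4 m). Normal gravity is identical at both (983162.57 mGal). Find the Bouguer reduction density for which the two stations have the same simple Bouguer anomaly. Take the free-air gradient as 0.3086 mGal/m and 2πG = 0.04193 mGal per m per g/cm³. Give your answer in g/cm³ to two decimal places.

1.95

Δg_obs = 982947.31 − 983215.40 = -268.09 mGal over Δh = 1278.4 − 97.5 = 1180.9 m
Equal Bouguer anomalies ⇒ Δg_obs + (0.3086 − 0.04193ρ)·Δh = 0
0.3086 − 0.04193ρ = −Δg_obs/Δh = 0.22702
ρ = (0.3086 − 0.22702) / 0.04193 = 1.95 g/cm³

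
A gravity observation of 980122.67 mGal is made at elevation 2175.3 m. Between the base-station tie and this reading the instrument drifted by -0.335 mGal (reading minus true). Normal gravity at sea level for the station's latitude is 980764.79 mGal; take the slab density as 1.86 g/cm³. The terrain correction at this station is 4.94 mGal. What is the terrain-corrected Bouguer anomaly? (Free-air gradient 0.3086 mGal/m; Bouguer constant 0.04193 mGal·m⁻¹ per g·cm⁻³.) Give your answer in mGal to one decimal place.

Drift-corrected reading = 980122.67 − (-0.335) = 980123.005 mGal
Free-air correction = 0.3086 × 2175.3 = 671.30 mGal
Free-air anomaly = 980123.005 − 980764.79 + (671.30) = 29.515 mGal
Bouguer slab correction = 0.04193 × 1.86 × 2175.3 = 169.65 mGal
Simple Bouguer anomaly = 29.515 − (169.65) = -140.135 mGal
Complete Bouguer anomaly = -140.135 + 4.94 = -135.195 mGal

-135.2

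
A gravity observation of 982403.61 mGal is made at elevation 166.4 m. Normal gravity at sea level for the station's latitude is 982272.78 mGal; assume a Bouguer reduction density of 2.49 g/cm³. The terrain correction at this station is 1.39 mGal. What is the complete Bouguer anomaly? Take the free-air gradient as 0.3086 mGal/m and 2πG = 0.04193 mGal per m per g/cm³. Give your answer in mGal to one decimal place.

166.2

Free-air correction = 0.3086 × 166.4 = 51.35 mGal
Free-air anomaly = 982403.61 − 982272.78 + (51.35) = 182.18 mGal
Bouguer slab correction = 0.04193 × 2.49 × 166.4 = 17.37 mGal
Simple Bouguer anomaly = 182.18 − (17.37) = 164.81 mGal
Complete Bouguer anomaly = 164.81 + 1.39 = 166.20 mGal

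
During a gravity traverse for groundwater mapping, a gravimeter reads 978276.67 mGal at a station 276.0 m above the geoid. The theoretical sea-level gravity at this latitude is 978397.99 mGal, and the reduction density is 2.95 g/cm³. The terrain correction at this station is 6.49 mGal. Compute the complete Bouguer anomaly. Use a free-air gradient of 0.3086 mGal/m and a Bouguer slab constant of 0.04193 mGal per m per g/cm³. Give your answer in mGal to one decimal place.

-63.8

Free-air correction = 0.3086 × 276.0 = 85.17 mGal
Free-air anomaly = 978276.67 − 978397.99 + (85.17) = -36.15 mGal
Bouguer slab correction = 0.04193 × 2.95 × 276.0 = 34.14 mGal
Simple Bouguer anomaly = -36.15 − (34.14) = -70.29 mGal
Complete Bouguer anomaly = -70.29 + 6.49 = -63.80 mGal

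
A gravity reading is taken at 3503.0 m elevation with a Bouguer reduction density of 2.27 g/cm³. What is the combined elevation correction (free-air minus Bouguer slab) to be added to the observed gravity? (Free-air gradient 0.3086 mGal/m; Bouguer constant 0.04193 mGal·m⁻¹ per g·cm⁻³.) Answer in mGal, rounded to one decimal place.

747.6

Combined gradient = 0.3086 − 0.04193 × 2.27 = 0.2134189 mGal/m
Combined elevation correction = 0.2134189 × 3503.0 = 747.6 mGal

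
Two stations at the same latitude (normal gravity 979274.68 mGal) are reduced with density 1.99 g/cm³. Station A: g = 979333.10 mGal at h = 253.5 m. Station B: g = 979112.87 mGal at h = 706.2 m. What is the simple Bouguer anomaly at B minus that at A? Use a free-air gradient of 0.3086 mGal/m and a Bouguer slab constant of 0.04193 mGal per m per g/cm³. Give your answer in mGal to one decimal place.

Δg_SB(A) = 979333.10 − 979274.68 + 0.3086×253.5 − 0.04193×1.99×253.5 = 115.50 mGal
Δg_SB(B) = 979112.87 − 979274.68 + 0.3086×706.2 − 0.04193×1.99×706.2 = -2.80 mGal
Difference = -2.80 − (115.50) = -118.30 mGal

-118.3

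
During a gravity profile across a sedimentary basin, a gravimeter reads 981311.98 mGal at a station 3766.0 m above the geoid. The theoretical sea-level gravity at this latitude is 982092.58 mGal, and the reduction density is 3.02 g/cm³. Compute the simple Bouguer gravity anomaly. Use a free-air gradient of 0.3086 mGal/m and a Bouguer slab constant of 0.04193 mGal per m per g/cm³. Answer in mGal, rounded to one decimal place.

-95.3

Free-air correction = 0.3086 × 3766.0 = 1162.19 mGal
Free-air anomaly = 981311.98 − 982092.58 + (1162.19) = 381.59 mGal
Bouguer slab correction = 0.04193 × 3.02 × 3766.0 = 476.88 mGal
Simple Bouguer anomaly = 381.59 − (476.88) = -95.29 mGal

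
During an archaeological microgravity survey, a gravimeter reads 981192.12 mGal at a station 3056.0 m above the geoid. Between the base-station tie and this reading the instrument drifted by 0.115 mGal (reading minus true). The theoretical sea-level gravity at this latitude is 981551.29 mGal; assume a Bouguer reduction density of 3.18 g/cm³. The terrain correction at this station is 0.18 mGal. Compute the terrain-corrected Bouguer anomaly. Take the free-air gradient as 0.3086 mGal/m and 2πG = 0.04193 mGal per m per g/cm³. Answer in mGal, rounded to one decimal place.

Drift-corrected reading = 981192.12 − (0.115) = 981192.005 mGal
Free-air correction = 0.3086 × 3056.0 = 943.08 mGal
Free-air anomaly = 981192.005 − 981551.29 + (943.08) = 583.795 mGal
Bouguer slab correction = 0.04193 × 3.18 × 3056.0 = 407.48 mGal
Simple Bouguer anomaly = 583.795 − (407.48) = 176.315 mGal
Complete Bouguer anomaly = 176.315 + 0.18 = 176.495 mGal

176.5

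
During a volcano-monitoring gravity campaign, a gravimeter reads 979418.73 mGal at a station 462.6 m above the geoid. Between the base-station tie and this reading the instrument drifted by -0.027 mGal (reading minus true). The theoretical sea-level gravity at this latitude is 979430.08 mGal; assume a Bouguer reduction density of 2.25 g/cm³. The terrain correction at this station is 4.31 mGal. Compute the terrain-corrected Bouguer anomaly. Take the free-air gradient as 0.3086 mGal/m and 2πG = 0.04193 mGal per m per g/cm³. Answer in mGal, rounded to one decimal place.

92.1

Drift-corrected reading = 979418.73 − (-0.027) = 979418.757 mGal
Free-air correction = 0.3086 × 462.6 = 142.76 mGal
Free-air anomaly = 979418.757 − 979430.08 + (142.76) = 131.437 mGal
Bouguer slab correction = 0.04193 × 2.25 × 462.6 = 43.64 mGal
Simple Bouguer anomaly = 131.437 − (43.64) = 87.797 mGal
Complete Bouguer anomaly = 87.797 + 4.31 = 92.107 mGal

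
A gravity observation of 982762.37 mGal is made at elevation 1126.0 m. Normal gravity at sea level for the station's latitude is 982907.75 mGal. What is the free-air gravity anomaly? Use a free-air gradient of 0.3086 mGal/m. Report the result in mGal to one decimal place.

Free-air correction = 0.3086 × 1126.0 = 347.48 mGal
Free-air anomaly = 982762.37 − 982907.75 + (347.48) = 202.10 mGal

202.1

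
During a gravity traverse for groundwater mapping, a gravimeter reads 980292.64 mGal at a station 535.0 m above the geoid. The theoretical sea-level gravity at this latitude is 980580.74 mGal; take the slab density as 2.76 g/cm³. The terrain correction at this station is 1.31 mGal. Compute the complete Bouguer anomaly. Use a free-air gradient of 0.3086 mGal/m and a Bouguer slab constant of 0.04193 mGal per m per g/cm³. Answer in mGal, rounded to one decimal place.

-183.6

Free-air correction = 0.3086 × 535.0 = 165.10 mGal
Free-air anomaly = 980292.64 − 980580.74 + (165.10) = -123.00 mGal
Bouguer slab correction = 0.04193 × 2.76 × 535.0 = 61.91 mGal
Simple Bouguer anomaly = -123.00 − (61.91) = -184.91 mGal
Complete Bouguer anomaly = -184.91 + 1.31 = -183.60 mGal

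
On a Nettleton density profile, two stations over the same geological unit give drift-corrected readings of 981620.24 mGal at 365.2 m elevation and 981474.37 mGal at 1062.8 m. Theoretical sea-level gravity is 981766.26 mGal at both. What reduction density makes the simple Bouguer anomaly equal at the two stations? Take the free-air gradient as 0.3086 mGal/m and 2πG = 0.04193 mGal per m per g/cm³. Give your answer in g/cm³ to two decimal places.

2.37

Δg_obs = 981474.37 − 981620.24 = -145.87 mGal over Δh = 1062.8 − 365.2 = 697.6 m
Equal Bouguer anomalies ⇒ Δg_obs + (0.3086 − 0.04193ρ)·Δh = 0
0.3086 − 0.04193ρ = −Δg_obs/Δh = 0.20910
ρ = (0.3086 − 0.20910) / 0.04193 = 2.37 g/cm³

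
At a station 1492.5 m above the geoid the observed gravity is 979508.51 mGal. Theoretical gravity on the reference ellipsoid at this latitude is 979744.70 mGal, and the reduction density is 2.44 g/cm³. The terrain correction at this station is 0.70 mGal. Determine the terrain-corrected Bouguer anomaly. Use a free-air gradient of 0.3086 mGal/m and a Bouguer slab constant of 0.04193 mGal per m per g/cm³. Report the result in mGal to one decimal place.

Free-air correction = 0.3086 × 1492.5 = 460.59 mGal
Free-air anomaly = 979508.51 − 979744.70 + (460.59) = 224.40 mGal
Bouguer slab correction = 0.04193 × 2.44 × 1492.5 = 152.70 mGal
Simple Bouguer anomaly = 224.40 − (152.70) = 71.70 mGal
Complete Bouguer anomaly = 71.70 + 0.70 = 72.40 mGal

72.4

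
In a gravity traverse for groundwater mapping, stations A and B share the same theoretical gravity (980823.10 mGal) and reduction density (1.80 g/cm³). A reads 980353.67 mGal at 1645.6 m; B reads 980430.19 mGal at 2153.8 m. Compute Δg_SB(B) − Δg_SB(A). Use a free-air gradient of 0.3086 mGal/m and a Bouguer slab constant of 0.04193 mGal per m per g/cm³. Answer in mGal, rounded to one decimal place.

Δg_SB(A) = 980353.67 − 980823.10 + 0.3086×1645.6 − 0.04193×1.80×1645.6 = -85.80 mGal
Δg_SB(B) = 980430.19 − 980823.10 + 0.3086×2153.8 − 0.04193×1.80×2153.8 = 109.20 mGal
Difference = 109.20 − (-85.80) = 195.00 mGal

195.0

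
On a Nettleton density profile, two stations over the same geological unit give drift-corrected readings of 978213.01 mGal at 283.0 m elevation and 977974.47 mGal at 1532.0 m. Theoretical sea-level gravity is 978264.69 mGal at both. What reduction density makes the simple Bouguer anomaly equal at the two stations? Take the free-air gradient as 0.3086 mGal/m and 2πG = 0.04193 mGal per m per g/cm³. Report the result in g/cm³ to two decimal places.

Δg_obs = 977974.47 − 978213.01 = -238.54 mGal over Δh = 1532.0 − 283.0 = 1249.0 m
Equal Bouguer anomalies ⇒ Δg_obs + (0.3086 − 0.04193ρ)·Δh = 0
0.3086 − 0.04193ρ = −Δg_obs/Δh = 0.19098
ρ = (0.3086 − 0.19098) / 0.04193 = 2.81 g/cm³

2.81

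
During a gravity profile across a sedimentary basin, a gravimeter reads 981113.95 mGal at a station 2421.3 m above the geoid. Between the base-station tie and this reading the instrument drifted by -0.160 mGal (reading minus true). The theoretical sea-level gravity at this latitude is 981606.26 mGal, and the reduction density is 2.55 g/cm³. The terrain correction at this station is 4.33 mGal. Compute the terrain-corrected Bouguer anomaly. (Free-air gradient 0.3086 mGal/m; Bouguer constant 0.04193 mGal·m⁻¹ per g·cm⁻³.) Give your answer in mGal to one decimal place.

Drift-corrected reading = 981113.95 − (-0.160) = 981114.110 mGal
Free-air correction = 0.3086 × 2421.3 = 747.21 mGal
Free-air anomaly = 981114.110 − 981606.26 + (747.21) = 255.060 mGal
Bouguer slab correction = 0.04193 × 2.55 × 2421.3 = 258.89 mGal
Simple Bouguer anomaly = 255.060 − (258.89) = -3.830 mGal
Complete Bouguer anomaly = -3.830 + 4.33 = 0.500 mGal

0.5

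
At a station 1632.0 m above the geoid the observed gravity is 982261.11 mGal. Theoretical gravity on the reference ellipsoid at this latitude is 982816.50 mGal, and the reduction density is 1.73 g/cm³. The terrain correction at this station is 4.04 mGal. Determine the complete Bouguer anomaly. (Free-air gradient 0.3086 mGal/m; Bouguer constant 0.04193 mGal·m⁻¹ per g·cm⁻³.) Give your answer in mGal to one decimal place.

-166.1

Free-air correction = 0.3086 × 1632.0 = 503.64 mGal
Free-air anomaly = 982261.11 − 982816.50 + (503.64) = -51.75 mGal
Bouguer slab correction = 0.04193 × 1.73 × 1632.0 = 118.38 mGal
Simple Bouguer anomaly = -51.75 − (118.38) = -170.13 mGal
Complete Bouguer anomaly = -170.13 + 4.04 = -166.09 mGal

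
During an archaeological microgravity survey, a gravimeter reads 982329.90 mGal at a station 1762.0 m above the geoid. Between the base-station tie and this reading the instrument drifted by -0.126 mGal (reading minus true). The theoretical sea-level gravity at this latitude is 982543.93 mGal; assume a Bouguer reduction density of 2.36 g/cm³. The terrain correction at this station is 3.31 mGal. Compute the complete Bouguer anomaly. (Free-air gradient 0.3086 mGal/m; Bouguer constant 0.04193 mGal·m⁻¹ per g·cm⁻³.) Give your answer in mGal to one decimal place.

Drift-corrected reading = 982329.90 − (-0.126) = 982330.026 mGal
Free-air correction = 0.3086 × 1762.0 = 543.75 mGal
Free-air anomaly = 982330.026 − 982543.93 + (543.75) = 329.846 mGal
Bouguer slab correction = 0.04193 × 2.36 × 1762.0 = 174.36 mGal
Simple Bouguer anomaly = 329.846 − (174.36) = 155.486 mGal
Complete Bouguer anomaly = 155.486 + 3.31 = 158.796 mGal

158.8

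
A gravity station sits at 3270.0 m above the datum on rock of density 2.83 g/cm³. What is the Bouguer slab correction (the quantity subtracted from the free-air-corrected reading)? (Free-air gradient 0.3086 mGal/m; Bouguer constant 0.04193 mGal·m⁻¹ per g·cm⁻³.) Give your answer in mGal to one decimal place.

Bouguer slab correction = 0.04193 × 2.83 × 3270.0 = 388.0 mGal

388.0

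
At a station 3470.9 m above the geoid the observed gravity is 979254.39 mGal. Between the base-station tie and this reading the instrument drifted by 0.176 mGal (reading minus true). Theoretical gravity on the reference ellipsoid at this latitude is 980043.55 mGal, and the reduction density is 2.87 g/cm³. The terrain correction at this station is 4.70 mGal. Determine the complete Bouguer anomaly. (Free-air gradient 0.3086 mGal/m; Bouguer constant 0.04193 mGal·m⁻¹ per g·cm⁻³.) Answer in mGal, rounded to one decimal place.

-131.2

Drift-corrected reading = 979254.39 − (0.176) = 979254.214 mGal
Free-air correction = 0.3086 × 3470.9 = 1071.12 mGal
Free-air anomaly = 979254.214 − 980043.55 + (1071.12) = 281.784 mGal
Bouguer slab correction = 0.04193 × 2.87 × 3470.9 = 417.68 mGal
Simple Bouguer anomaly = 281.784 − (417.68) = -135.896 mGal
Complete Bouguer anomaly = -135.896 + 4.70 = -131.196 mGal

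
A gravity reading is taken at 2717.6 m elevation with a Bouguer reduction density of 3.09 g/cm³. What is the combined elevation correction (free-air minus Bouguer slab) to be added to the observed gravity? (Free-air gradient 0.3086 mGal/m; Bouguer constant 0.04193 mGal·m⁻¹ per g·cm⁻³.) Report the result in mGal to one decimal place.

Combined gradient = 0.3086 − 0.04193 × 3.09 = 0.1790363 mGal/m
Combined elevation correction = 0.1790363 × 2717.6 = 486.5 mGal

486.5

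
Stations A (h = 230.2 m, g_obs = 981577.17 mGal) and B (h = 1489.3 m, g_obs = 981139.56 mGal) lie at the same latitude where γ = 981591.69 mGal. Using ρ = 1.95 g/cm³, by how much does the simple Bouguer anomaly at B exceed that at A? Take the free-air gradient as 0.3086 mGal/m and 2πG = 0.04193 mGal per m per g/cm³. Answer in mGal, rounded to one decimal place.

-152.0

Δg_SB(A) = 981577.17 − 981591.69 + 0.3086×230.2 − 0.04193×1.95×230.2 = 37.70 mGal
Δg_SB(B) = 981139.56 − 981591.69 + 0.3086×1489.3 − 0.04193×1.95×1489.3 = -114.30 mGal
Difference = -114.30 − (37.70) = -152.00 mGal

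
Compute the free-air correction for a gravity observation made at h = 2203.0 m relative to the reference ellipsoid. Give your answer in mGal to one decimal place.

Free-air correction = 0.3086 × 2203.0 = 679.8 mGal

679.8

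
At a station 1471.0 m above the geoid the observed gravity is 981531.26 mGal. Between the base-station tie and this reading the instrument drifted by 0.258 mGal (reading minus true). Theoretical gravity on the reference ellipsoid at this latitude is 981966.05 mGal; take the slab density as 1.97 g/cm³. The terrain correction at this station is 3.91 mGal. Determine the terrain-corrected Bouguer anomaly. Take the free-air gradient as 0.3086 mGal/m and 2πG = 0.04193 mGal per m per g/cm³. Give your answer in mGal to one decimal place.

Drift-corrected reading = 981531.26 − (0.258) = 981531.002 mGal
Free-air correction = 0.3086 × 1471.0 = 453.95 mGal
Free-air anomaly = 981531.002 − 981966.05 + (453.95) = 18.902 mGal
Bouguer slab correction = 0.04193 × 1.97 × 1471.0 = 121.51 mGal
Simple Bouguer anomaly = 18.902 − (121.51) = -102.608 mGal
Complete Bouguer anomaly = -102.608 + 3.91 = -98.698 mGal

-98.7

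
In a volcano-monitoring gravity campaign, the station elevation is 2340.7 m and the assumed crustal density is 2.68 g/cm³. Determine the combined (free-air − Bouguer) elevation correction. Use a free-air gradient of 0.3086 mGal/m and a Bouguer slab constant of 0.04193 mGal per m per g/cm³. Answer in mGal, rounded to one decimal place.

459.3

Combined gradient = 0.3086 − 0.04193 × 2.68 = 0.1962276 mGal/m
Combined elevation correction = 0.1962276 × 2340.7 = 459.3 mGal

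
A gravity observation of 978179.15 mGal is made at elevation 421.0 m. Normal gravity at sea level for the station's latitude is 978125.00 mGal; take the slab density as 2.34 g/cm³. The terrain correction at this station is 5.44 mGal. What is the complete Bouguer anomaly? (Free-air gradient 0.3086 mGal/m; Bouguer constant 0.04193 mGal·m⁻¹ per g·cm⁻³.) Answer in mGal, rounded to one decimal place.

Free-air correction = 0.3086 × 421.0 = 129.92 mGal
Free-air anomaly = 978179.15 − 978125.00 + (129.92) = 184.07 mGal
Bouguer slab correction = 0.04193 × 2.34 × 421.0 = 41.31 mGal
Simple Bouguer anomaly = 184.07 − (41.31) = 142.76 mGal
Complete Bouguer anomaly = 142.76 + 5.44 = 148.20 mGal

148.2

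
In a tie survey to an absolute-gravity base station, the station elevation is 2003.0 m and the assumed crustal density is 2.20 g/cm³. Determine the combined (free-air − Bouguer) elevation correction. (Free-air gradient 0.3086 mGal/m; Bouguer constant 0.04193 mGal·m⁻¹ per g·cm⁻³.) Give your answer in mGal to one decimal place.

433.4

Combined gradient = 0.3086 − 0.04193 × 2.20 = 0.2163540 mGal/m
Combined elevation correction = 0.2163540 × 2003.0 = 433.4 mGal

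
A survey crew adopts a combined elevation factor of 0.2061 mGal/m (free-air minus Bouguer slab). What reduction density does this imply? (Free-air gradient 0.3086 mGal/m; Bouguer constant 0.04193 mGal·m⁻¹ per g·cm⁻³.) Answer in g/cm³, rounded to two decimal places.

0.2061 = 0.3086 − 0.04193 × ρ
ρ = (0.3086 − 0.2061) / 0.04193 = 2.44 g/cm³

2.44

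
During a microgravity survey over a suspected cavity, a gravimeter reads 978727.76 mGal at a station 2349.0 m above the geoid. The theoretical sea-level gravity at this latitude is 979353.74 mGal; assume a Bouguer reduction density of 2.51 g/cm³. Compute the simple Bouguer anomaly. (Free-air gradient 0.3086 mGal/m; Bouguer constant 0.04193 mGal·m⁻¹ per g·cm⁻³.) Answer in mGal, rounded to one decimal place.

-148.3

Free-air correction = 0.3086 × 2349.0 = 724.90 mGal
Free-air anomaly = 978727.76 − 979353.74 + (724.90) = 98.92 mGal
Bouguer slab correction = 0.04193 × 2.51 × 2349.0 = 247.22 mGal
Simple Bouguer anomaly = 98.92 − (247.22) = -148.30 mGal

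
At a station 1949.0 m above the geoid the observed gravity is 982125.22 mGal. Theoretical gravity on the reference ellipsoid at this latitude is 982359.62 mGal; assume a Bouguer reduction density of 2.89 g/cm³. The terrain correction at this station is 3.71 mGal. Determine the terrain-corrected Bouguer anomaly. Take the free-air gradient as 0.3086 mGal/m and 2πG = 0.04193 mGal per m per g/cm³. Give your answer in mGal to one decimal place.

134.6

Free-air correction = 0.3086 × 1949.0 = 601.46 mGal
Free-air anomaly = 982125.22 − 982359.62 + (601.46) = 367.06 mGal
Bouguer slab correction = 0.04193 × 2.89 × 1949.0 = 236.18 mGal
Simple Bouguer anomaly = 367.06 − (236.18) = 130.88 mGal
Complete Bouguer anomaly = 130.88 + 3.71 = 134.59 mGal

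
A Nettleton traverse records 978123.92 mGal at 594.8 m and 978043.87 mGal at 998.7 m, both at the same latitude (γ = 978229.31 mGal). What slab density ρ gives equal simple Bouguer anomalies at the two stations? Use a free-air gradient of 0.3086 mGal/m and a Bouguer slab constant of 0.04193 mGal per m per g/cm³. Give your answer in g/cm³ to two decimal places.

2.63

Δg_obs = 978043.87 − 978123.92 = -80.05 mGal over Δh = 998.7 − 594.8 = 403.9 m
Equal Bouguer anomalies ⇒ Δg_obs + (0.3086 − 0.04193ρ)·Δh = 0
0.3086 − 0.04193ρ = −Δg_obs/Δh = 0.19819
ρ = (0.3086 − 0.19819) / 0.04193 = 2.63 g/cm³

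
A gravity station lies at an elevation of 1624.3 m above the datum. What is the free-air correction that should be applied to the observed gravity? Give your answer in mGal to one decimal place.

Free-air correction = 0.3086 × 1624.3 = 501.3 mGal

501.3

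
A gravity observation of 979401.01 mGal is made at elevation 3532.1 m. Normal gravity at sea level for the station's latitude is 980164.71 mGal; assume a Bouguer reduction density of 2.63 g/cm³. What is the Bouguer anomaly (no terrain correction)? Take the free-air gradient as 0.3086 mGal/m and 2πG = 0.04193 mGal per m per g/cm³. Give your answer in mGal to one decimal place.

-63.2

Free-air correction = 0.3086 × 3532.1 = 1090.01 mGal
Free-air anomaly = 979401.01 − 980164.71 + (1090.01) = 326.31 mGal
Bouguer slab correction = 0.04193 × 2.63 × 3532.1 = 389.51 mGal
Simple Bouguer anomaly = 326.31 − (389.51) = -63.20 mGal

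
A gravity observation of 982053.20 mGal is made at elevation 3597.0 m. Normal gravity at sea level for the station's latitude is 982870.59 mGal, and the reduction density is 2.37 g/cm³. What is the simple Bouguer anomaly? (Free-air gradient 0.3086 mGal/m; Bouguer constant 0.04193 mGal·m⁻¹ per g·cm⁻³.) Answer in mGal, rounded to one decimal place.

-64.8

Free-air correction = 0.3086 × 3597.0 = 1110.03 mGal
Free-air anomaly = 982053.20 − 982870.59 + (1110.03) = 292.64 mGal
Bouguer slab correction = 0.04193 × 2.37 × 3597.0 = 357.45 mGal
Simple Bouguer anomaly = 292.64 − (357.45) = -64.81 mGal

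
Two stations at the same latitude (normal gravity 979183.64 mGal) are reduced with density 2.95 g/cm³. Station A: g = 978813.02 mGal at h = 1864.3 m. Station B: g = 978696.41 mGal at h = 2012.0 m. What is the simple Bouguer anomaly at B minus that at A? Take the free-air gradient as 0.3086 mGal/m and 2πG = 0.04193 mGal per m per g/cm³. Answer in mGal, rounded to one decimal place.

Δg_SB(A) = 978813.02 − 979183.64 + 0.3086×1864.3 − 0.04193×2.95×1864.3 = -25.90 mGal
Δg_SB(B) = 978696.41 − 979183.64 + 0.3086×2012.0 − 0.04193×2.95×2012.0 = -115.20 mGal
Difference = -115.20 − (-25.90) = -89.30 mGal

-89.3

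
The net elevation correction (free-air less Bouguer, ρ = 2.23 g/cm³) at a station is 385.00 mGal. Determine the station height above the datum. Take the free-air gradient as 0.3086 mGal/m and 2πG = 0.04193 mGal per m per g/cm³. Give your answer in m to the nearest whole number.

Combined gradient = 0.3086 − 0.04193 × 2.23 = 0.2150961 mGal/m
h = 385.00 / 0.2150961 = 1789.90 m

1790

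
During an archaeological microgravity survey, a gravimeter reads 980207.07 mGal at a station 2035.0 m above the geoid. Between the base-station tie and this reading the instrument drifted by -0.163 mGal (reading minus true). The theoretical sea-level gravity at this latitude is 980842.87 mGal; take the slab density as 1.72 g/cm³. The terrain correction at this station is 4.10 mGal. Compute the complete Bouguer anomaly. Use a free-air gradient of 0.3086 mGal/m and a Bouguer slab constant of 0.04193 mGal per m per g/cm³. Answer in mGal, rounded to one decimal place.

-150.3

Drift-corrected reading = 980207.07 − (-0.163) = 980207.233 mGal
Free-air correction = 0.3086 × 2035.0 = 628.00 mGal
Free-air anomaly = 980207.233 − 980842.87 + (628.00) = -7.637 mGal
Bouguer slab correction = 0.04193 × 1.72 × 2035.0 = 146.76 mGal
Simple Bouguer anomaly = -7.637 − (146.76) = -154.397 mGal
Complete Bouguer anomaly = -154.397 + 4.10 = -150.297 mGal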